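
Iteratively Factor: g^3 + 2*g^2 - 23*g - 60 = (g + 4)*(g^2 - 2*g - 15) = (g - 5)*(g + 4)*(g + 3)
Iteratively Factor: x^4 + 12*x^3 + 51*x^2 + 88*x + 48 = (x + 3)*(x^3 + 9*x^2 + 24*x + 16) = (x + 1)*(x + 3)*(x^2 + 8*x + 16) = (x + 1)*(x + 3)*(x + 4)*(x + 4)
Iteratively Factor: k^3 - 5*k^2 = (k)*(k^2 - 5*k) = k*(k - 5)*(k)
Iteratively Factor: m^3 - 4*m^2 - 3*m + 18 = (m - 3)*(m^2 - m - 6) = (m - 3)*(m + 2)*(m - 3)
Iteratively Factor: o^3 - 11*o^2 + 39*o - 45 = (o - 5)*(o^2 - 6*o + 9) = (o - 5)*(o - 3)*(o - 3)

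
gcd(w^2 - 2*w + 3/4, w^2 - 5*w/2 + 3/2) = w - 3/2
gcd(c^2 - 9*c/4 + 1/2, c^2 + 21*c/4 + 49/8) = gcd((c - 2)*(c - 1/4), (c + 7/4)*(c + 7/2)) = 1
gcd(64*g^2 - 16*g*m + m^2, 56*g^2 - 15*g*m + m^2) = 8*g - m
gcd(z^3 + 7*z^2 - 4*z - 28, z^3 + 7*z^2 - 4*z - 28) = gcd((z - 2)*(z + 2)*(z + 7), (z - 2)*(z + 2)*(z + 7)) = z^3 + 7*z^2 - 4*z - 28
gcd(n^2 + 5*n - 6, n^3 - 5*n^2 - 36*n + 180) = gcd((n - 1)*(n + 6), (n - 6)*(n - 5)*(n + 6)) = n + 6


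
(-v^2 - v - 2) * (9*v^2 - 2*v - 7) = -9*v^4 - 7*v^3 - 9*v^2 + 11*v + 14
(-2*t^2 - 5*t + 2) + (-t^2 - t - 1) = -3*t^2 - 6*t + 1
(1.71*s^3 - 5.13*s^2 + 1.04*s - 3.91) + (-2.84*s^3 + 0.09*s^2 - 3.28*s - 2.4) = -1.13*s^3 - 5.04*s^2 - 2.24*s - 6.31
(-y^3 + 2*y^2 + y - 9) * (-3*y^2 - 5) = 3*y^5 - 6*y^4 + 2*y^3 + 17*y^2 - 5*y + 45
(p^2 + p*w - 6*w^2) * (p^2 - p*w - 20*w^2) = p^4 - 27*p^2*w^2 - 14*p*w^3 + 120*w^4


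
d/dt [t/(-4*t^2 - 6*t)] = (2*t + 3)^(-2)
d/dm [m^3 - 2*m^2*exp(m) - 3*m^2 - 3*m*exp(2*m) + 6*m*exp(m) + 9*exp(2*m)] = -2*m^2*exp(m) + 3*m^2 - 6*m*exp(2*m) + 2*m*exp(m) - 6*m + 15*exp(2*m) + 6*exp(m)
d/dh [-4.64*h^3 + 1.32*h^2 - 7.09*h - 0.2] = -13.92*h^2 + 2.64*h - 7.09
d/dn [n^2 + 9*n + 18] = 2*n + 9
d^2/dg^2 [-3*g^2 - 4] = -6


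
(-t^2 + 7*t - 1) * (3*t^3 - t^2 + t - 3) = -3*t^5 + 22*t^4 - 11*t^3 + 11*t^2 - 22*t + 3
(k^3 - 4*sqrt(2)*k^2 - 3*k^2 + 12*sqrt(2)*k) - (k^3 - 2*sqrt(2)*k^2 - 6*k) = -3*k^2 - 2*sqrt(2)*k^2 + 6*k + 12*sqrt(2)*k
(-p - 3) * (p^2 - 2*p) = -p^3 - p^2 + 6*p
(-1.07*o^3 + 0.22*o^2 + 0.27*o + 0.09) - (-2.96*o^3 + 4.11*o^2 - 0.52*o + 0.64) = 1.89*o^3 - 3.89*o^2 + 0.79*o - 0.55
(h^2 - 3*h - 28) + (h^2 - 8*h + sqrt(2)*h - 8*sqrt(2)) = 2*h^2 - 11*h + sqrt(2)*h - 28 - 8*sqrt(2)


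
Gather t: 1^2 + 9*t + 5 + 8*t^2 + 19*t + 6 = 8*t^2 + 28*t + 12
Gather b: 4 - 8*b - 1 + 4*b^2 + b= 4*b^2 - 7*b + 3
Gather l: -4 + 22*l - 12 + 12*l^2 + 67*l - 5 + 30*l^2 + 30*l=42*l^2 + 119*l - 21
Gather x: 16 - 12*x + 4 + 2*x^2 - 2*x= 2*x^2 - 14*x + 20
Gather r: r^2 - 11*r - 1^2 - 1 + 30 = r^2 - 11*r + 28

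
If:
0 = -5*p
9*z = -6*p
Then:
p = 0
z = 0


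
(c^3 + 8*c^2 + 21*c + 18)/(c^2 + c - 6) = (c^2 + 5*c + 6)/(c - 2)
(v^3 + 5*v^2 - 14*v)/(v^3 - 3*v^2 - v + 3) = v*(v^2 + 5*v - 14)/(v^3 - 3*v^2 - v + 3)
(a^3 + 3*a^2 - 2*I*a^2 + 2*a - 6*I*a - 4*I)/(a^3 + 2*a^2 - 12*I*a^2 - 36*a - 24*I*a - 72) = (a^2 + a*(1 - 2*I) - 2*I)/(a^2 - 12*I*a - 36)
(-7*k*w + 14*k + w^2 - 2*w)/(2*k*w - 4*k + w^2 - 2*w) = (-7*k + w)/(2*k + w)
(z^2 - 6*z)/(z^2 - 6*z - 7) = z*(6 - z)/(-z^2 + 6*z + 7)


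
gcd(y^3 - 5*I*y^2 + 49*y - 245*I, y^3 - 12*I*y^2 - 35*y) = y^2 - 12*I*y - 35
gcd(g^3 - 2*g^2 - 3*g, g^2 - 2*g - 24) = 1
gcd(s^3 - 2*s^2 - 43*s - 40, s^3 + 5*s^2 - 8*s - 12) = s + 1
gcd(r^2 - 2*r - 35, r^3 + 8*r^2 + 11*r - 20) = r + 5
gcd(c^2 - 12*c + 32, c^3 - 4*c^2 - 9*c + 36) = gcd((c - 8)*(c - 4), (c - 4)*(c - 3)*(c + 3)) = c - 4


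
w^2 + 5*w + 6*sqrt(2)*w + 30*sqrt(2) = (w + 5)*(w + 6*sqrt(2))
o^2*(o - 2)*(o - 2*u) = o^4 - 2*o^3*u - 2*o^3 + 4*o^2*u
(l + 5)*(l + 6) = l^2 + 11*l + 30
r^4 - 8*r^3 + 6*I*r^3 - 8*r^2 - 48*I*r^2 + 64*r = r*(r - 8)*(r + 2*I)*(r + 4*I)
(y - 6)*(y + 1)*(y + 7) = y^3 + 2*y^2 - 41*y - 42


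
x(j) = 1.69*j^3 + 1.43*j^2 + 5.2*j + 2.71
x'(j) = 5.07*j^2 + 2.86*j + 5.2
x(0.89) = 9.66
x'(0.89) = 11.76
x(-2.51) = -28.06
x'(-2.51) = 29.96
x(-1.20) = -4.39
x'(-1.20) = 9.07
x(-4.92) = -189.53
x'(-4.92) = 113.86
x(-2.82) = -38.48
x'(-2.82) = 37.45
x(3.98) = 152.60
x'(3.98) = 96.89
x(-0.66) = -0.58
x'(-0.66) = 5.52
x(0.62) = 6.89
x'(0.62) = 8.92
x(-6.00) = -342.05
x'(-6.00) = 170.56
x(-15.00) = -5457.29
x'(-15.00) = 1103.05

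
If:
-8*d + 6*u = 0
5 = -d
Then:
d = -5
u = -20/3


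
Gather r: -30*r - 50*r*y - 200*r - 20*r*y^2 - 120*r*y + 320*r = r*(-20*y^2 - 170*y + 90)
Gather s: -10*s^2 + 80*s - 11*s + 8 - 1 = -10*s^2 + 69*s + 7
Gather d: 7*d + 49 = 7*d + 49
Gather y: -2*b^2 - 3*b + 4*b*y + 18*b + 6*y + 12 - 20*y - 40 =-2*b^2 + 15*b + y*(4*b - 14) - 28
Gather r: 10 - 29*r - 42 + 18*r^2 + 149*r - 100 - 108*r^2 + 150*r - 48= -90*r^2 + 270*r - 180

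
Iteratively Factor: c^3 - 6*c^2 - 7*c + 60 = (c - 5)*(c^2 - c - 12) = (c - 5)*(c - 4)*(c + 3)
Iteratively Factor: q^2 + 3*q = (q)*(q + 3)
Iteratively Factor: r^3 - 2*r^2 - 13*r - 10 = (r + 1)*(r^2 - 3*r - 10) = (r - 5)*(r + 1)*(r + 2)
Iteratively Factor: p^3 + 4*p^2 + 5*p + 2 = (p + 1)*(p^2 + 3*p + 2) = (p + 1)*(p + 2)*(p + 1)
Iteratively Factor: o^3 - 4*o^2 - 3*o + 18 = (o + 2)*(o^2 - 6*o + 9) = (o - 3)*(o + 2)*(o - 3)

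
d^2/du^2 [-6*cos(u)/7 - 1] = 6*cos(u)/7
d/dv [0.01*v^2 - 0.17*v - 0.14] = 0.02*v - 0.17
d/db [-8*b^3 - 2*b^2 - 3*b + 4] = -24*b^2 - 4*b - 3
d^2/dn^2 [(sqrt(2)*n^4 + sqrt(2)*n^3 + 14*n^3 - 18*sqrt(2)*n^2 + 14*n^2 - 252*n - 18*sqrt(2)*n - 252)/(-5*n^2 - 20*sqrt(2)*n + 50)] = 2*(-sqrt(2)*n^6 - 24*n^5 - 66*sqrt(2)*n^4 + 32*sqrt(2)*n^3 + 160*n^3 + 576*n^2 + 1620*sqrt(2)*n^2 + 3360*n + 3264*sqrt(2)*n + 10624 + 11880*sqrt(2))/(5*(n^6 + 12*sqrt(2)*n^5 + 66*n^4 - 112*sqrt(2)*n^3 - 660*n^2 + 1200*sqrt(2)*n - 1000))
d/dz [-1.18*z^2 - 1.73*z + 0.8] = -2.36*z - 1.73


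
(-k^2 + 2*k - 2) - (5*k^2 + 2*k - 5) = 3 - 6*k^2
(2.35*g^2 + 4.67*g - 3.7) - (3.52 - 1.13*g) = 2.35*g^2 + 5.8*g - 7.22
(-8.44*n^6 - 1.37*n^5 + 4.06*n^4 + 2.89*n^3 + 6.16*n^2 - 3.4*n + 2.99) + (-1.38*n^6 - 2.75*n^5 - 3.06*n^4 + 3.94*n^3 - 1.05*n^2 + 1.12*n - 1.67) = -9.82*n^6 - 4.12*n^5 + 1.0*n^4 + 6.83*n^3 + 5.11*n^2 - 2.28*n + 1.32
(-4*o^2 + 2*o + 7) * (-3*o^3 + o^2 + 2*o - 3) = 12*o^5 - 10*o^4 - 27*o^3 + 23*o^2 + 8*o - 21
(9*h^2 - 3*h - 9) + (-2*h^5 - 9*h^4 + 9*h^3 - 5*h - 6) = -2*h^5 - 9*h^4 + 9*h^3 + 9*h^2 - 8*h - 15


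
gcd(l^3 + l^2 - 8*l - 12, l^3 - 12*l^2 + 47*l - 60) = l - 3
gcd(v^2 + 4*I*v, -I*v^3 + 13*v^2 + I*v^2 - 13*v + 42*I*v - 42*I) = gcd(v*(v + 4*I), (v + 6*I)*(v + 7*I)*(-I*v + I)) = 1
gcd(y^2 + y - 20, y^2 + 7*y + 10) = y + 5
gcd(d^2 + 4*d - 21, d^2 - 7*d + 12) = d - 3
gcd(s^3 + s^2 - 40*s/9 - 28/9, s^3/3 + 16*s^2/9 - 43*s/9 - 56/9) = 1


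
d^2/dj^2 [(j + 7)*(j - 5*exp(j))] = -5*j*exp(j) - 45*exp(j) + 2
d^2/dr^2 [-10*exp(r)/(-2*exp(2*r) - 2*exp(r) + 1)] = (40*exp(4*r) - 40*exp(3*r) + 120*exp(2*r) + 20*exp(r) + 10)*exp(r)/(8*exp(6*r) + 24*exp(5*r) + 12*exp(4*r) - 16*exp(3*r) - 6*exp(2*r) + 6*exp(r) - 1)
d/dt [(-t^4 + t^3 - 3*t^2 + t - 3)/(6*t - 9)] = (-6*t^4 + 16*t^3 - 15*t^2 + 18*t + 3)/(3*(4*t^2 - 12*t + 9))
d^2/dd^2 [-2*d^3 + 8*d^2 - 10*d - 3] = 16 - 12*d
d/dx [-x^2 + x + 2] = 1 - 2*x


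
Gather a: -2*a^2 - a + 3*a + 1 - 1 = -2*a^2 + 2*a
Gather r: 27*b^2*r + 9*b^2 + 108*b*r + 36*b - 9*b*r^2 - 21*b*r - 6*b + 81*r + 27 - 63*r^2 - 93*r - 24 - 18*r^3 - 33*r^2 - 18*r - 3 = 9*b^2 + 30*b - 18*r^3 + r^2*(-9*b - 96) + r*(27*b^2 + 87*b - 30)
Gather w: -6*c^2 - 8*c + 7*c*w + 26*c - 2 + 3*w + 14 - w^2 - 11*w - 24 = -6*c^2 + 18*c - w^2 + w*(7*c - 8) - 12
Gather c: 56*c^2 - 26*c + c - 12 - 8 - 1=56*c^2 - 25*c - 21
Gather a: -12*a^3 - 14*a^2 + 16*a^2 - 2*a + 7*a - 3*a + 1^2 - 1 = -12*a^3 + 2*a^2 + 2*a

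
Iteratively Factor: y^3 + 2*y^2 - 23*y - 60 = (y + 3)*(y^2 - y - 20) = (y + 3)*(y + 4)*(y - 5)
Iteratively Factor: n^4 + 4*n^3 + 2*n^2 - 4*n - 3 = (n + 3)*(n^3 + n^2 - n - 1) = (n + 1)*(n + 3)*(n^2 - 1) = (n + 1)^2*(n + 3)*(n - 1)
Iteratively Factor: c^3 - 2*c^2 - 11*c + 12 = (c - 1)*(c^2 - c - 12) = (c - 1)*(c + 3)*(c - 4)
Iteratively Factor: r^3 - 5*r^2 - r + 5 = (r - 1)*(r^2 - 4*r - 5) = (r - 5)*(r - 1)*(r + 1)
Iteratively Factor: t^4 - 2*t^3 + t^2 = (t)*(t^3 - 2*t^2 + t) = t*(t - 1)*(t^2 - t) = t*(t - 1)^2*(t)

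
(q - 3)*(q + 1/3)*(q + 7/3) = q^3 - q^2/3 - 65*q/9 - 7/3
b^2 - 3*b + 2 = (b - 2)*(b - 1)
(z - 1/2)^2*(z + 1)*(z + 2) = z^4 + 2*z^3 - 3*z^2/4 - 5*z/4 + 1/2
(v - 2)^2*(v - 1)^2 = v^4 - 6*v^3 + 13*v^2 - 12*v + 4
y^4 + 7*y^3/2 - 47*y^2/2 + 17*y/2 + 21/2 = (y - 3)*(y - 1)*(y + 1/2)*(y + 7)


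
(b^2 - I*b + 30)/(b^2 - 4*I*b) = (b^2 - I*b + 30)/(b*(b - 4*I))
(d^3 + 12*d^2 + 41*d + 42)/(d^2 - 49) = (d^2 + 5*d + 6)/(d - 7)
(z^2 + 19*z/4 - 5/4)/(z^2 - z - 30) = (z - 1/4)/(z - 6)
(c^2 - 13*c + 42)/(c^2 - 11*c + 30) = (c - 7)/(c - 5)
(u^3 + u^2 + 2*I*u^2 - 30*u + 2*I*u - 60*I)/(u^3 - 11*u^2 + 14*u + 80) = (u^2 + 2*u*(3 + I) + 12*I)/(u^2 - 6*u - 16)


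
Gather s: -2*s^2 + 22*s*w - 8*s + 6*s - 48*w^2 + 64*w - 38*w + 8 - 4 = -2*s^2 + s*(22*w - 2) - 48*w^2 + 26*w + 4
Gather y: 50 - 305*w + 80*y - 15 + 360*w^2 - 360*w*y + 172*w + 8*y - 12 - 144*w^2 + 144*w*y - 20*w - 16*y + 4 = 216*w^2 - 153*w + y*(72 - 216*w) + 27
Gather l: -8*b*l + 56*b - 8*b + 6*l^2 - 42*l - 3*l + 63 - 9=48*b + 6*l^2 + l*(-8*b - 45) + 54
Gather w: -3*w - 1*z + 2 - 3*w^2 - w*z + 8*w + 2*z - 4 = -3*w^2 + w*(5 - z) + z - 2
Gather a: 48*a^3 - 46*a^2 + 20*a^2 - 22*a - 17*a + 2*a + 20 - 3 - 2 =48*a^3 - 26*a^2 - 37*a + 15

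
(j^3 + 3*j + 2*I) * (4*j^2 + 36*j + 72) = 4*j^5 + 36*j^4 + 84*j^3 + 108*j^2 + 8*I*j^2 + 216*j + 72*I*j + 144*I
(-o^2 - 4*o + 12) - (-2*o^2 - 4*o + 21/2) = o^2 + 3/2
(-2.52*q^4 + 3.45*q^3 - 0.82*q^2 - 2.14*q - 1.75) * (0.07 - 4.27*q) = 10.7604*q^5 - 14.9079*q^4 + 3.7429*q^3 + 9.0804*q^2 + 7.3227*q - 0.1225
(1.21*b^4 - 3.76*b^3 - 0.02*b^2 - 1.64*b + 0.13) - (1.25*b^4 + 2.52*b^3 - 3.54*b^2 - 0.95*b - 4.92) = -0.04*b^4 - 6.28*b^3 + 3.52*b^2 - 0.69*b + 5.05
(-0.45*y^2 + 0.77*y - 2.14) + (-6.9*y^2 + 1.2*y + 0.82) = -7.35*y^2 + 1.97*y - 1.32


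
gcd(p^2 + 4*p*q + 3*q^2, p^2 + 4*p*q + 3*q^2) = p^2 + 4*p*q + 3*q^2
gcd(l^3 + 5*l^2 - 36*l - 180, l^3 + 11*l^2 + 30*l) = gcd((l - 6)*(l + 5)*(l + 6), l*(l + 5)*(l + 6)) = l^2 + 11*l + 30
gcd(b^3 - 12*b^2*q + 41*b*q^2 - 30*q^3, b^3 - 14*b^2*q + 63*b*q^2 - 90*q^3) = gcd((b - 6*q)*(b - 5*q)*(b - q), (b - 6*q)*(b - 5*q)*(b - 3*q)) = b^2 - 11*b*q + 30*q^2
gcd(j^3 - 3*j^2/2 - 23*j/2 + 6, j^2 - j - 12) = j^2 - j - 12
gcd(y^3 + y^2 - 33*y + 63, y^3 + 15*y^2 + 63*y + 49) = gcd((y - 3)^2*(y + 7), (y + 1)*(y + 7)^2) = y + 7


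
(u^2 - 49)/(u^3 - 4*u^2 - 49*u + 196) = 1/(u - 4)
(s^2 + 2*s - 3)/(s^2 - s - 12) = (s - 1)/(s - 4)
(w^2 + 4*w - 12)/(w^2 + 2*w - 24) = (w - 2)/(w - 4)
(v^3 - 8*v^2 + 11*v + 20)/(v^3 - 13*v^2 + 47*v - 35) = (v^2 - 3*v - 4)/(v^2 - 8*v + 7)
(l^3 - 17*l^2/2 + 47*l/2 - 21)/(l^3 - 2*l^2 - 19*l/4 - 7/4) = 2*(l^2 - 5*l + 6)/(2*l^2 + 3*l + 1)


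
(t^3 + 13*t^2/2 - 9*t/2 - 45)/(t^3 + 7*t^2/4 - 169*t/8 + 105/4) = 4*(t + 3)/(4*t - 7)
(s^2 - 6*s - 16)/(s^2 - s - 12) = (-s^2 + 6*s + 16)/(-s^2 + s + 12)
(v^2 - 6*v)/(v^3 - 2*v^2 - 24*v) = 1/(v + 4)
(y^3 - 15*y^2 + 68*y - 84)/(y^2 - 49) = (y^2 - 8*y + 12)/(y + 7)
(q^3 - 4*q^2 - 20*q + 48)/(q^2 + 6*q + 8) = (q^2 - 8*q + 12)/(q + 2)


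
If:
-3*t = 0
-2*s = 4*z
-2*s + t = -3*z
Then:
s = 0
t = 0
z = 0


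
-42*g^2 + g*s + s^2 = (-6*g + s)*(7*g + s)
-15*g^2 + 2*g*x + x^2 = (-3*g + x)*(5*g + x)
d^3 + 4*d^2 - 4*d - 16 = (d - 2)*(d + 2)*(d + 4)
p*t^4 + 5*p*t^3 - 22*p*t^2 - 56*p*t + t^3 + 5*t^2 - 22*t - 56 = (t - 4)*(t + 2)*(t + 7)*(p*t + 1)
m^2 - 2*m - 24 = (m - 6)*(m + 4)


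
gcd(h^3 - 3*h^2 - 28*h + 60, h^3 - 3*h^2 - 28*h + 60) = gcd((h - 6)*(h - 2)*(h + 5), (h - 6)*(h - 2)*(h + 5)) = h^3 - 3*h^2 - 28*h + 60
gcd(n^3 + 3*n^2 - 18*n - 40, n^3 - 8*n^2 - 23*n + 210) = n + 5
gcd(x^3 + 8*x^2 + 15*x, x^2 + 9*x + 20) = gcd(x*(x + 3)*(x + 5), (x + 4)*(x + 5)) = x + 5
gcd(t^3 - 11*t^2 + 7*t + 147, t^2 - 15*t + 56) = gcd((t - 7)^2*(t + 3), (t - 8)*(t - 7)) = t - 7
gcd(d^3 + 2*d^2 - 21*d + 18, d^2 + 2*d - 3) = d - 1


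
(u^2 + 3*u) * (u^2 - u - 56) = u^4 + 2*u^3 - 59*u^2 - 168*u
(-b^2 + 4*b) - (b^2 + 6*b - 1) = -2*b^2 - 2*b + 1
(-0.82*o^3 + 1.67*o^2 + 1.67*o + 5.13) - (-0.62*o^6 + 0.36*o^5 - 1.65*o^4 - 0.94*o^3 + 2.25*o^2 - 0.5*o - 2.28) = 0.62*o^6 - 0.36*o^5 + 1.65*o^4 + 0.12*o^3 - 0.58*o^2 + 2.17*o + 7.41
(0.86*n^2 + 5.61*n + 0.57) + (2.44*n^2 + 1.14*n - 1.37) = 3.3*n^2 + 6.75*n - 0.8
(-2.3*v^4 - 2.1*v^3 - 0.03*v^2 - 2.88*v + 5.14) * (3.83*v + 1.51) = -8.809*v^5 - 11.516*v^4 - 3.2859*v^3 - 11.0757*v^2 + 15.3374*v + 7.7614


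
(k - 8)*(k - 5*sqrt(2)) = k^2 - 8*k - 5*sqrt(2)*k + 40*sqrt(2)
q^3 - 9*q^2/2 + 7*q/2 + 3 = (q - 3)*(q - 2)*(q + 1/2)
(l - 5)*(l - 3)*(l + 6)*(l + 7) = l^4 + 5*l^3 - 47*l^2 - 141*l + 630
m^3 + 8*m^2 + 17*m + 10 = (m + 1)*(m + 2)*(m + 5)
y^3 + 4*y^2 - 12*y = y*(y - 2)*(y + 6)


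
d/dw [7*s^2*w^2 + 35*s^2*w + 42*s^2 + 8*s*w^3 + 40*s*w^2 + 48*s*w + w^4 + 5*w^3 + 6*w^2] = 14*s^2*w + 35*s^2 + 24*s*w^2 + 80*s*w + 48*s + 4*w^3 + 15*w^2 + 12*w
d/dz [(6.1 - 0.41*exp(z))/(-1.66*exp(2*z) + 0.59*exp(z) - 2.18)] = (-0.6806*exp(2*z) + 20.252*exp(z) - 2.7052)*exp(z)/(2.7556*exp(4*z) - 1.9588*exp(3*z) + 7.5857*exp(2*z) - 2.5724*exp(z) + 4.7524)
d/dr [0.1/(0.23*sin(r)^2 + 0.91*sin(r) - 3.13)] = -(0.046*sin(r) + 0.091)*cos(r)/(0.23*sin(r)^2 + 0.91*sin(r) - 3.13)^2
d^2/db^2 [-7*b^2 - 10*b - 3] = -14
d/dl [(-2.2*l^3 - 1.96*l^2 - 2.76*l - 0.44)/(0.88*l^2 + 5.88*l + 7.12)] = (-1.936*l^4 - 25.872*l^3 - 56.088*l^2 - 27.136*l - 17.064)/(0.7744*l^4 + 10.3488*l^3 + 47.1056*l^2 + 83.7312*l + 50.6944)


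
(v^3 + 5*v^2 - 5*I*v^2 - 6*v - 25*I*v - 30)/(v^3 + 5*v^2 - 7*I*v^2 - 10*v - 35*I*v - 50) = (v - 3*I)/(v - 5*I)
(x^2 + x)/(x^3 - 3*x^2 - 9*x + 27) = x*(x + 1)/(x^3 - 3*x^2 - 9*x + 27)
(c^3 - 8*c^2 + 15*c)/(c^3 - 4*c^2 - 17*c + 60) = c/(c + 4)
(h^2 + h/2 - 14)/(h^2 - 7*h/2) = (h + 4)/h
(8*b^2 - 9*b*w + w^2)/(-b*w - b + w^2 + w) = (-8*b + w)/(w + 1)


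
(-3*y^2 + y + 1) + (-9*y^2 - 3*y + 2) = -12*y^2 - 2*y + 3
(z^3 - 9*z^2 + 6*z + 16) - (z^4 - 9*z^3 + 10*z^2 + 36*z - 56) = -z^4 + 10*z^3 - 19*z^2 - 30*z + 72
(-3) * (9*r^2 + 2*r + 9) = -27*r^2 - 6*r - 27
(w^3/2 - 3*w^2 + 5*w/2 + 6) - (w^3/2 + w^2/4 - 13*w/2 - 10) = -13*w^2/4 + 9*w + 16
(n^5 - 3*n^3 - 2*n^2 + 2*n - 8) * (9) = 9*n^5 - 27*n^3 - 18*n^2 + 18*n - 72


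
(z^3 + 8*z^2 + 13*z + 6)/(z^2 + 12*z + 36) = (z^2 + 2*z + 1)/(z + 6)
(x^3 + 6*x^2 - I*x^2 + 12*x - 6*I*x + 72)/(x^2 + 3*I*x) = x + 6 - 4*I - 24*I/x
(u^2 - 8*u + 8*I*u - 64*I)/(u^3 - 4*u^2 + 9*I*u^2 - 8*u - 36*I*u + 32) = (u - 8)/(u^2 + u*(-4 + I) - 4*I)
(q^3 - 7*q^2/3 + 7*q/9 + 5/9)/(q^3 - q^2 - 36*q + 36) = (9*q^2 - 12*q - 5)/(9*(q^2 - 36))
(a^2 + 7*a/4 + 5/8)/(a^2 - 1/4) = (4*a + 5)/(2*(2*a - 1))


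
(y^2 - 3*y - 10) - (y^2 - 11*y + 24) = 8*y - 34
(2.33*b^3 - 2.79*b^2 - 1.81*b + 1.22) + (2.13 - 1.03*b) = 2.33*b^3 - 2.79*b^2 - 2.84*b + 3.35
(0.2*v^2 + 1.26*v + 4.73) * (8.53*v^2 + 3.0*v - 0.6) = 1.706*v^4 + 11.3478*v^3 + 44.0069*v^2 + 13.434*v - 2.838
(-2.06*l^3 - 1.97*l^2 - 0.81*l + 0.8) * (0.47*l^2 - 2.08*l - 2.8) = -0.9682*l^5 + 3.3589*l^4 + 9.4849*l^3 + 7.5768*l^2 + 0.604*l - 2.24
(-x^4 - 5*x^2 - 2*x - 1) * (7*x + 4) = -7*x^5 - 4*x^4 - 35*x^3 - 34*x^2 - 15*x - 4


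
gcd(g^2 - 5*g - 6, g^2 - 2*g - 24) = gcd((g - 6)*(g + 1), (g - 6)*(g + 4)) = g - 6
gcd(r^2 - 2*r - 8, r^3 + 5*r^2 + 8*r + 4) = r + 2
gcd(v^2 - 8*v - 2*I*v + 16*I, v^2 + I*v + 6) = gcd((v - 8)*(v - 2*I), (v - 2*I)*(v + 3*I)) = v - 2*I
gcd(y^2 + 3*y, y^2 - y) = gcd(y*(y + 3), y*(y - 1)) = y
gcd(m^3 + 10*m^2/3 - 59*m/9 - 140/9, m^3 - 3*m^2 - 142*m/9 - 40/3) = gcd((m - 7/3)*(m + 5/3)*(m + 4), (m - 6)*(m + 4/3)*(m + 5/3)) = m + 5/3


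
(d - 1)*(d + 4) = d^2 + 3*d - 4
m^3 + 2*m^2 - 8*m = m*(m - 2)*(m + 4)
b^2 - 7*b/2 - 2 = (b - 4)*(b + 1/2)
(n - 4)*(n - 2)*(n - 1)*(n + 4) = n^4 - 3*n^3 - 14*n^2 + 48*n - 32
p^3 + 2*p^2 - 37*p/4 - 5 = (p - 5/2)*(p + 1/2)*(p + 4)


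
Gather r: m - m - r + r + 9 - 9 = 0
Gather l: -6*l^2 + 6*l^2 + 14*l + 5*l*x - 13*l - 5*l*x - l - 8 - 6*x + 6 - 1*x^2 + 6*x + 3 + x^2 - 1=0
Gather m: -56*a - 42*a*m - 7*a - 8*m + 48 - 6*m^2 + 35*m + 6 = -63*a - 6*m^2 + m*(27 - 42*a) + 54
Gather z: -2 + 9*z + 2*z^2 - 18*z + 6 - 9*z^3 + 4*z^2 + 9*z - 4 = -9*z^3 + 6*z^2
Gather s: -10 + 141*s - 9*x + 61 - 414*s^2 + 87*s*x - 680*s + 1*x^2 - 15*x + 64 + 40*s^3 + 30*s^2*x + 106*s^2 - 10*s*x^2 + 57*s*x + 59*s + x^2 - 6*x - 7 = 40*s^3 + s^2*(30*x - 308) + s*(-10*x^2 + 144*x - 480) + 2*x^2 - 30*x + 108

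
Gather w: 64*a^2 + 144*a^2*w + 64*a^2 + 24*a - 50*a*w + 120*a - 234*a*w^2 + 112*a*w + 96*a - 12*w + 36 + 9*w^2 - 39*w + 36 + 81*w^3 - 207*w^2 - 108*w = 128*a^2 + 240*a + 81*w^3 + w^2*(-234*a - 198) + w*(144*a^2 + 62*a - 159) + 72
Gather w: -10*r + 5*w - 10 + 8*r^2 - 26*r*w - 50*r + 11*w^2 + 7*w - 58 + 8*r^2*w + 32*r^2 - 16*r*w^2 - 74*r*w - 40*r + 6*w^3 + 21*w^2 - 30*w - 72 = 40*r^2 - 100*r + 6*w^3 + w^2*(32 - 16*r) + w*(8*r^2 - 100*r - 18) - 140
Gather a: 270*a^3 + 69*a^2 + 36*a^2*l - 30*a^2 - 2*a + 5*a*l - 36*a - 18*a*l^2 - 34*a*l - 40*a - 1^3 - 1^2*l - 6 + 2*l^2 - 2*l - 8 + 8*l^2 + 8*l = 270*a^3 + a^2*(36*l + 39) + a*(-18*l^2 - 29*l - 78) + 10*l^2 + 5*l - 15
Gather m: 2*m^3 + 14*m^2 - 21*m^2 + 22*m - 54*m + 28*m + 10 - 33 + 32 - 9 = 2*m^3 - 7*m^2 - 4*m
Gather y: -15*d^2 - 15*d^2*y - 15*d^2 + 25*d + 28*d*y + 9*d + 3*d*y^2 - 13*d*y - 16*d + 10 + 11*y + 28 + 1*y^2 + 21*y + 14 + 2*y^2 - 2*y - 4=-30*d^2 + 18*d + y^2*(3*d + 3) + y*(-15*d^2 + 15*d + 30) + 48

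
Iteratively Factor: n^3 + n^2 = (n + 1)*(n^2) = n*(n + 1)*(n)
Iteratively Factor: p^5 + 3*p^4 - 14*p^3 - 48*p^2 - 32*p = (p)*(p^4 + 3*p^3 - 14*p^2 - 48*p - 32) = p*(p + 4)*(p^3 - p^2 - 10*p - 8) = p*(p - 4)*(p + 4)*(p^2 + 3*p + 2) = p*(p - 4)*(p + 1)*(p + 4)*(p + 2)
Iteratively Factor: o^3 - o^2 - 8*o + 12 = (o - 2)*(o^2 + o - 6) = (o - 2)*(o + 3)*(o - 2)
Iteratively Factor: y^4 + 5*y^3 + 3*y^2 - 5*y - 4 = (y + 1)*(y^3 + 4*y^2 - y - 4) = (y + 1)^2*(y^2 + 3*y - 4) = (y + 1)^2*(y + 4)*(y - 1)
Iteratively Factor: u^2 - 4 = (u + 2)*(u - 2)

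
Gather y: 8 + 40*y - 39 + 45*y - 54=85*y - 85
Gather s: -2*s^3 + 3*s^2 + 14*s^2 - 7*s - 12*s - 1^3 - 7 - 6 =-2*s^3 + 17*s^2 - 19*s - 14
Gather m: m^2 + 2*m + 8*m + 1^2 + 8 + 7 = m^2 + 10*m + 16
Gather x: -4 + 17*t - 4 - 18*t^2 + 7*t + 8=-18*t^2 + 24*t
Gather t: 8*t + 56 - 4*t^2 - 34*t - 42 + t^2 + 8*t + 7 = -3*t^2 - 18*t + 21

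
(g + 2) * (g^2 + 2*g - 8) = g^3 + 4*g^2 - 4*g - 16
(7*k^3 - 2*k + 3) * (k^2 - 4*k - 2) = 7*k^5 - 28*k^4 - 16*k^3 + 11*k^2 - 8*k - 6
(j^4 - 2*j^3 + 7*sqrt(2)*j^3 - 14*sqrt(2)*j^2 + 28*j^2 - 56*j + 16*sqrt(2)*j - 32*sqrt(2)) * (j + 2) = j^5 + 7*sqrt(2)*j^4 + 24*j^3 - 12*sqrt(2)*j^2 - 112*j - 64*sqrt(2)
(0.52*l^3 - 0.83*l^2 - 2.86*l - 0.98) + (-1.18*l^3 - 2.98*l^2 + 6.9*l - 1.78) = -0.66*l^3 - 3.81*l^2 + 4.04*l - 2.76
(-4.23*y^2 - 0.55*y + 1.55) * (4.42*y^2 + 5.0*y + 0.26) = -18.6966*y^4 - 23.581*y^3 + 3.0012*y^2 + 7.607*y + 0.403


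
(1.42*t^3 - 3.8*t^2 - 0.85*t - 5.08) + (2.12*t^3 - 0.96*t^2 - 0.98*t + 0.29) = 3.54*t^3 - 4.76*t^2 - 1.83*t - 4.79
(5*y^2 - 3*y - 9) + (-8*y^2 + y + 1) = -3*y^2 - 2*y - 8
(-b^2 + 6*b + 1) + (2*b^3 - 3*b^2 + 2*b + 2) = 2*b^3 - 4*b^2 + 8*b + 3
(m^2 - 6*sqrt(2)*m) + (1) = m^2 - 6*sqrt(2)*m + 1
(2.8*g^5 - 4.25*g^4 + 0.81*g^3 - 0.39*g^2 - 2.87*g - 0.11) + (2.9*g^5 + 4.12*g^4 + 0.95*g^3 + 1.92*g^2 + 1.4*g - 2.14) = 5.7*g^5 - 0.13*g^4 + 1.76*g^3 + 1.53*g^2 - 1.47*g - 2.25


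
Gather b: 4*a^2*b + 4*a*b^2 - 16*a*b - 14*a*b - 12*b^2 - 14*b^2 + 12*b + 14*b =b^2*(4*a - 26) + b*(4*a^2 - 30*a + 26)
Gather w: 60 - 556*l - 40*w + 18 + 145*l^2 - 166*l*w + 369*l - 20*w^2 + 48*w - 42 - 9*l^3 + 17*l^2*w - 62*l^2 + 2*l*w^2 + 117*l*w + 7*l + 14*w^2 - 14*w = -9*l^3 + 83*l^2 - 180*l + w^2*(2*l - 6) + w*(17*l^2 - 49*l - 6) + 36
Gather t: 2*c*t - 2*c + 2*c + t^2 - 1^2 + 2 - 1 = 2*c*t + t^2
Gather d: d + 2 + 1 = d + 3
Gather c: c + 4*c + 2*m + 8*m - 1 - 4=5*c + 10*m - 5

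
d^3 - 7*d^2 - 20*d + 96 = (d - 8)*(d - 3)*(d + 4)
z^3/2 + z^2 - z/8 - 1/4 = (z/2 + 1)*(z - 1/2)*(z + 1/2)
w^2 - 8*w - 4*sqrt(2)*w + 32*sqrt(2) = (w - 8)*(w - 4*sqrt(2))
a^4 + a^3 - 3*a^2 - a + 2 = (a - 1)^2*(a + 1)*(a + 2)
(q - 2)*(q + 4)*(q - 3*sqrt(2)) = q^3 - 3*sqrt(2)*q^2 + 2*q^2 - 6*sqrt(2)*q - 8*q + 24*sqrt(2)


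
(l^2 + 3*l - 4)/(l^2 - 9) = (l^2 + 3*l - 4)/(l^2 - 9)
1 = 1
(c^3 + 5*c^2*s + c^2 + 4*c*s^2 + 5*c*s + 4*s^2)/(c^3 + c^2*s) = (c^2 + 4*c*s + c + 4*s)/c^2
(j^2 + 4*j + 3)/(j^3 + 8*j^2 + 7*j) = (j + 3)/(j*(j + 7))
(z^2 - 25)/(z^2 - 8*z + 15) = (z + 5)/(z - 3)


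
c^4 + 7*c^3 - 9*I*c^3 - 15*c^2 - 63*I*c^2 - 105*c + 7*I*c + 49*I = (c + 7)*(c - 7*I)*(c - I)^2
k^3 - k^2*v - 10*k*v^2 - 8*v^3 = (k - 4*v)*(k + v)*(k + 2*v)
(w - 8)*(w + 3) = w^2 - 5*w - 24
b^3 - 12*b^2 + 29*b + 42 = (b - 7)*(b - 6)*(b + 1)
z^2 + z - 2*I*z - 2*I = (z + 1)*(z - 2*I)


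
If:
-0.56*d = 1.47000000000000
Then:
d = -2.62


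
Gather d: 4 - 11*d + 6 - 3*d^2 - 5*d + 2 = -3*d^2 - 16*d + 12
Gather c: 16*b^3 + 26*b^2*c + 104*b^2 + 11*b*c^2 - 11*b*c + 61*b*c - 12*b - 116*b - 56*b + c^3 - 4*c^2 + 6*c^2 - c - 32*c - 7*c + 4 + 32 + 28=16*b^3 + 104*b^2 - 184*b + c^3 + c^2*(11*b + 2) + c*(26*b^2 + 50*b - 40) + 64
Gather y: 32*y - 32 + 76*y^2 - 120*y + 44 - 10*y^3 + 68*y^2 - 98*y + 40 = -10*y^3 + 144*y^2 - 186*y + 52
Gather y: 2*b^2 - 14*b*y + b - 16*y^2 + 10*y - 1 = 2*b^2 + b - 16*y^2 + y*(10 - 14*b) - 1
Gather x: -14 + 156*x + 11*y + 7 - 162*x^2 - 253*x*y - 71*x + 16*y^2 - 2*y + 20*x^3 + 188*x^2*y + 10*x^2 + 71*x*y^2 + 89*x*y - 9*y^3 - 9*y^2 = 20*x^3 + x^2*(188*y - 152) + x*(71*y^2 - 164*y + 85) - 9*y^3 + 7*y^2 + 9*y - 7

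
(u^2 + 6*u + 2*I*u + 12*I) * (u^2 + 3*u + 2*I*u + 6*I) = u^4 + 9*u^3 + 4*I*u^3 + 14*u^2 + 36*I*u^2 - 36*u + 72*I*u - 72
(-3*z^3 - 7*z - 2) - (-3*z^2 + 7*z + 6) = -3*z^3 + 3*z^2 - 14*z - 8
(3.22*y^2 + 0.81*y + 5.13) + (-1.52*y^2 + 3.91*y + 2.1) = 1.7*y^2 + 4.72*y + 7.23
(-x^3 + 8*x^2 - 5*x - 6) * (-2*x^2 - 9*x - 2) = 2*x^5 - 7*x^4 - 60*x^3 + 41*x^2 + 64*x + 12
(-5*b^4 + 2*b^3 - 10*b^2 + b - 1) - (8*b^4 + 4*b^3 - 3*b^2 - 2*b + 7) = -13*b^4 - 2*b^3 - 7*b^2 + 3*b - 8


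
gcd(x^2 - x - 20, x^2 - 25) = x - 5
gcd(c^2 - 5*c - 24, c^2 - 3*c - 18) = c + 3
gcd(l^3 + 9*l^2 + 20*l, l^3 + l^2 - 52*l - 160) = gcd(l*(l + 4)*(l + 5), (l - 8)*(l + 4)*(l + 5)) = l^2 + 9*l + 20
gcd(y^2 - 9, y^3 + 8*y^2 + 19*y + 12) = y + 3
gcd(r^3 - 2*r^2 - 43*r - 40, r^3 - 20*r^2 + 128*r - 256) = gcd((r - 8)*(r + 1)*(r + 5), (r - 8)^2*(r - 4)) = r - 8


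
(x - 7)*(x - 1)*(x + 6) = x^3 - 2*x^2 - 41*x + 42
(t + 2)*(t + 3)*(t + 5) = t^3 + 10*t^2 + 31*t + 30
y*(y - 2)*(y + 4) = y^3 + 2*y^2 - 8*y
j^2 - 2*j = j*(j - 2)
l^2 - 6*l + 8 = (l - 4)*(l - 2)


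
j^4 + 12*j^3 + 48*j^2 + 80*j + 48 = (j + 2)^3*(j + 6)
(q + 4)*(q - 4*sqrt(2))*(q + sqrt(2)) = q^3 - 3*sqrt(2)*q^2 + 4*q^2 - 12*sqrt(2)*q - 8*q - 32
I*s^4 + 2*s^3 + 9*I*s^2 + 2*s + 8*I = (s - 4*I)*(s + I)*(s + 2*I)*(I*s + 1)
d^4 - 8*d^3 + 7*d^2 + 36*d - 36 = (d - 6)*(d - 3)*(d - 1)*(d + 2)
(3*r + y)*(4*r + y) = 12*r^2 + 7*r*y + y^2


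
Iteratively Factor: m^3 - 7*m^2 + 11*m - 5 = (m - 1)*(m^2 - 6*m + 5) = (m - 1)^2*(m - 5)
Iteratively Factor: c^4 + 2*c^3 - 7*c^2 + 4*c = (c + 4)*(c^3 - 2*c^2 + c) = (c - 1)*(c + 4)*(c^2 - c) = c*(c - 1)*(c + 4)*(c - 1)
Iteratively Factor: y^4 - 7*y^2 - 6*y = (y + 2)*(y^3 - 2*y^2 - 3*y) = y*(y + 2)*(y^2 - 2*y - 3) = y*(y - 3)*(y + 2)*(y + 1)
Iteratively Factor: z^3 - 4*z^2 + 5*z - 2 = (z - 1)*(z^2 - 3*z + 2) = (z - 2)*(z - 1)*(z - 1)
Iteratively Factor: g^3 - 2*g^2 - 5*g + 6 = (g - 3)*(g^2 + g - 2) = (g - 3)*(g + 2)*(g - 1)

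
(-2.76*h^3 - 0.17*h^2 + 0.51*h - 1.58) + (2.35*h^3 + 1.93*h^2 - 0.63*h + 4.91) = -0.41*h^3 + 1.76*h^2 - 0.12*h + 3.33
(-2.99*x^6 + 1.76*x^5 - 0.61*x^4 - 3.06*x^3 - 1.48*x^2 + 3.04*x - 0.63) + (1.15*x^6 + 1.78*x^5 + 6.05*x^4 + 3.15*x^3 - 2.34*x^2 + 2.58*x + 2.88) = -1.84*x^6 + 3.54*x^5 + 5.44*x^4 + 0.0899999999999999*x^3 - 3.82*x^2 + 5.62*x + 2.25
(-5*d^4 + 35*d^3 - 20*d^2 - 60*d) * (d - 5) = -5*d^5 + 60*d^4 - 195*d^3 + 40*d^2 + 300*d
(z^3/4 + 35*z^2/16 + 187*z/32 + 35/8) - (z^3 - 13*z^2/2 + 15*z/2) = -3*z^3/4 + 139*z^2/16 - 53*z/32 + 35/8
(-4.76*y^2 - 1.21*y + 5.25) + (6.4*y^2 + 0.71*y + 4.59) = 1.64*y^2 - 0.5*y + 9.84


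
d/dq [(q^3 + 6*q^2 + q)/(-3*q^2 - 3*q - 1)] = (-3*q^4 - 6*q^3 - 18*q^2 - 12*q - 1)/(9*q^4 + 18*q^3 + 15*q^2 + 6*q + 1)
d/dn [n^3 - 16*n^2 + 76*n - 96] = 3*n^2 - 32*n + 76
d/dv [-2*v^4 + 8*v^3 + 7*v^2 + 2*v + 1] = -8*v^3 + 24*v^2 + 14*v + 2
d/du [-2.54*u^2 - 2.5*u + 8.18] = -5.08*u - 2.5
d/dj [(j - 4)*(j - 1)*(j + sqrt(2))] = 3*j^2 - 10*j + 2*sqrt(2)*j - 5*sqrt(2) + 4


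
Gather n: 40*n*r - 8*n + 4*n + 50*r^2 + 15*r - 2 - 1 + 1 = n*(40*r - 4) + 50*r^2 + 15*r - 2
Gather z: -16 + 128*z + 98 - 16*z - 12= 112*z + 70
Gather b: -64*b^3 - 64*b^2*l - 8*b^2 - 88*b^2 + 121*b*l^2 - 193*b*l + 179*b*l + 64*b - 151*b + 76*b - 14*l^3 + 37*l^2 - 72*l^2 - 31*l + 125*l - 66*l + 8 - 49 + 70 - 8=-64*b^3 + b^2*(-64*l - 96) + b*(121*l^2 - 14*l - 11) - 14*l^3 - 35*l^2 + 28*l + 21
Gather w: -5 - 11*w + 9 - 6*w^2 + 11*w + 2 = 6 - 6*w^2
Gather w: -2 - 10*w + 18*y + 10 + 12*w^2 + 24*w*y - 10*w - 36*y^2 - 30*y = 12*w^2 + w*(24*y - 20) - 36*y^2 - 12*y + 8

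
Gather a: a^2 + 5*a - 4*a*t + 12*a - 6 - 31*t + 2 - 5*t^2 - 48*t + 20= a^2 + a*(17 - 4*t) - 5*t^2 - 79*t + 16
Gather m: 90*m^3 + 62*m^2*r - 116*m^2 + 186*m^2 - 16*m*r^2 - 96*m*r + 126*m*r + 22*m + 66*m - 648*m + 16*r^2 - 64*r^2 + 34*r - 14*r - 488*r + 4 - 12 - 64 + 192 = 90*m^3 + m^2*(62*r + 70) + m*(-16*r^2 + 30*r - 560) - 48*r^2 - 468*r + 120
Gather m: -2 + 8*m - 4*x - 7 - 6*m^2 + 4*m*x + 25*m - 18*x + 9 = -6*m^2 + m*(4*x + 33) - 22*x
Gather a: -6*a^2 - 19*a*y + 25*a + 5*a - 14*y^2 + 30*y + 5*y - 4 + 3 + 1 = -6*a^2 + a*(30 - 19*y) - 14*y^2 + 35*y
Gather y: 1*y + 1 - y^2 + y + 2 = -y^2 + 2*y + 3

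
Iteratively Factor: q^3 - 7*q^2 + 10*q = (q - 2)*(q^2 - 5*q) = q*(q - 2)*(q - 5)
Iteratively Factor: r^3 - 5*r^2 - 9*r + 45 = (r + 3)*(r^2 - 8*r + 15) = (r - 3)*(r + 3)*(r - 5)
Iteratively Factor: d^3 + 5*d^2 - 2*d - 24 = (d - 2)*(d^2 + 7*d + 12) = (d - 2)*(d + 3)*(d + 4)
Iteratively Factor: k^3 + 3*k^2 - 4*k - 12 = (k + 3)*(k^2 - 4) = (k + 2)*(k + 3)*(k - 2)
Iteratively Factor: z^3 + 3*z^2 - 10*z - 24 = (z + 4)*(z^2 - z - 6) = (z - 3)*(z + 4)*(z + 2)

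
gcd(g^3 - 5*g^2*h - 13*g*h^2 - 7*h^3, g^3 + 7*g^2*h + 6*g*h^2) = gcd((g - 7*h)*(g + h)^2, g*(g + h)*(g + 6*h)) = g + h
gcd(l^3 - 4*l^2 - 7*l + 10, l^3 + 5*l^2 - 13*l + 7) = l - 1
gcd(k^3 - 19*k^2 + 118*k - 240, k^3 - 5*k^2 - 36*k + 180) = k^2 - 11*k + 30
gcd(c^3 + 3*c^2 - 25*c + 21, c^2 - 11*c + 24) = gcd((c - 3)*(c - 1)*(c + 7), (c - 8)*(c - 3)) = c - 3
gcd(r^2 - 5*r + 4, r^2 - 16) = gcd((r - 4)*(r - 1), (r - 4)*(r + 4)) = r - 4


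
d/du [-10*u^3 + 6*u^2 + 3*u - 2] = -30*u^2 + 12*u + 3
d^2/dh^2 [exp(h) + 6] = exp(h)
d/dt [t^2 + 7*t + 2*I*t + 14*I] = 2*t + 7 + 2*I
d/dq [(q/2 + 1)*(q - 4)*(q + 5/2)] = 3*q^2/2 + q/2 - 13/2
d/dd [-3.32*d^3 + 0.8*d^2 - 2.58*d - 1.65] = -9.96*d^2 + 1.6*d - 2.58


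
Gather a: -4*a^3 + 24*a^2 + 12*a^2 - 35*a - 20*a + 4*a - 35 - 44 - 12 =-4*a^3 + 36*a^2 - 51*a - 91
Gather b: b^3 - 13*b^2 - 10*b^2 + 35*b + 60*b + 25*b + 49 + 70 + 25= b^3 - 23*b^2 + 120*b + 144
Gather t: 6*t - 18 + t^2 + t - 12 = t^2 + 7*t - 30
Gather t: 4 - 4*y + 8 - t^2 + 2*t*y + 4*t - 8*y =-t^2 + t*(2*y + 4) - 12*y + 12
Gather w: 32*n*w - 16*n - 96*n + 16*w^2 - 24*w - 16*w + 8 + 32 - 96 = -112*n + 16*w^2 + w*(32*n - 40) - 56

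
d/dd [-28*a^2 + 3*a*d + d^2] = 3*a + 2*d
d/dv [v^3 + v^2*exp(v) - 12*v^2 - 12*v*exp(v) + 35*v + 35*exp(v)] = v^2*exp(v) + 3*v^2 - 10*v*exp(v) - 24*v + 23*exp(v) + 35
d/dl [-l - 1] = -1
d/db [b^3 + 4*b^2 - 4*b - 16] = 3*b^2 + 8*b - 4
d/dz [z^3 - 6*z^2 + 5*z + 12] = 3*z^2 - 12*z + 5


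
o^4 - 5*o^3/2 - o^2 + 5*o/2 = o*(o - 5/2)*(o - 1)*(o + 1)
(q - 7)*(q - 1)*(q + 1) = q^3 - 7*q^2 - q + 7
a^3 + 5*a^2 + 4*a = a*(a + 1)*(a + 4)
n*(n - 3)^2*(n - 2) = n^4 - 8*n^3 + 21*n^2 - 18*n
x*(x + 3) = x^2 + 3*x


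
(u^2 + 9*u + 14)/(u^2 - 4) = (u + 7)/(u - 2)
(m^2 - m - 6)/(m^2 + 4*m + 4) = (m - 3)/(m + 2)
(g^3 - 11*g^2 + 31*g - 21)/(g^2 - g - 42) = (g^2 - 4*g + 3)/(g + 6)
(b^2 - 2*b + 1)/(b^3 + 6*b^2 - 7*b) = (b - 1)/(b*(b + 7))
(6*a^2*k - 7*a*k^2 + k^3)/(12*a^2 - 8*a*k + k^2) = k*(a - k)/(2*a - k)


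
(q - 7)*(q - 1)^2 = q^3 - 9*q^2 + 15*q - 7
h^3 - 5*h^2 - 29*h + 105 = (h - 7)*(h - 3)*(h + 5)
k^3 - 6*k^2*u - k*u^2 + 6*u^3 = (k - 6*u)*(k - u)*(k + u)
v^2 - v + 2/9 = (v - 2/3)*(v - 1/3)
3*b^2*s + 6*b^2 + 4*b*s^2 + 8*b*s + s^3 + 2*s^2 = (b + s)*(3*b + s)*(s + 2)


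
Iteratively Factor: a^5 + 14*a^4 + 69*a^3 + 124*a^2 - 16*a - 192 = (a + 4)*(a^4 + 10*a^3 + 29*a^2 + 8*a - 48) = (a + 4)^2*(a^3 + 6*a^2 + 5*a - 12) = (a + 3)*(a + 4)^2*(a^2 + 3*a - 4) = (a - 1)*(a + 3)*(a + 4)^2*(a + 4)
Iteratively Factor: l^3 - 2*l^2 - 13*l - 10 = (l + 2)*(l^2 - 4*l - 5) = (l - 5)*(l + 2)*(l + 1)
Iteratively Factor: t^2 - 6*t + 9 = (t - 3)*(t - 3)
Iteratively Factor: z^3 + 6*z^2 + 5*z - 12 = (z - 1)*(z^2 + 7*z + 12) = (z - 1)*(z + 4)*(z + 3)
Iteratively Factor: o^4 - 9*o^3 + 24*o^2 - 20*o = (o - 2)*(o^3 - 7*o^2 + 10*o) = (o - 2)^2*(o^2 - 5*o) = o*(o - 2)^2*(o - 5)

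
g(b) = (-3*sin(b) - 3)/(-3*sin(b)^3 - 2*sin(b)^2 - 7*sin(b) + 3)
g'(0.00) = -3.33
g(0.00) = -1.00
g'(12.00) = -0.58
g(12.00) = -0.21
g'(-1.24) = -0.10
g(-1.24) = -0.02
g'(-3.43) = 57.78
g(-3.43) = -4.95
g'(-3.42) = 46.70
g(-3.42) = -4.43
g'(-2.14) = 0.20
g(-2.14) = -0.05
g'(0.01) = -3.51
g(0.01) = -1.03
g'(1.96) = 0.55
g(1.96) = 0.76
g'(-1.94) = 0.11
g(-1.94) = -0.02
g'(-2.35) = 0.34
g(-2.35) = -0.11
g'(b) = (-3*sin(b) - 3)*(9*sin(b)^2*cos(b) + 4*sin(b)*cos(b) + 7*cos(b))/(-3*sin(b)^3 - 2*sin(b)^2 - 7*sin(b) + 3)^2 - 3*cos(b)/(-3*sin(b)^3 - 2*sin(b)^2 - 7*sin(b) + 3) = -3*(6*sin(b)^3 + 11*sin(b)^2 + 4*sin(b) + 10)*cos(b)/(3*sin(b)^3 + 2*sin(b)^2 + 7*sin(b) - 3)^2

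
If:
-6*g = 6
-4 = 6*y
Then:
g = -1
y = -2/3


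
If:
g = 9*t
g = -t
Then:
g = 0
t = 0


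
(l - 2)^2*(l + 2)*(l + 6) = l^4 + 4*l^3 - 16*l^2 - 16*l + 48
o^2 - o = o*(o - 1)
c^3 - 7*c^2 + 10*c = c*(c - 5)*(c - 2)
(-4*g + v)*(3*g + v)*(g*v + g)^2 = -12*g^4*v^2 - 24*g^4*v - 12*g^4 - g^3*v^3 - 2*g^3*v^2 - g^3*v + g^2*v^4 + 2*g^2*v^3 + g^2*v^2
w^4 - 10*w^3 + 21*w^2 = w^2*(w - 7)*(w - 3)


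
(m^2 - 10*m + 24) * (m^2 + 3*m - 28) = m^4 - 7*m^3 - 34*m^2 + 352*m - 672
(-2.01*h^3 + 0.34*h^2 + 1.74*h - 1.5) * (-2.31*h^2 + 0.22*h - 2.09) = 4.6431*h^5 - 1.2276*h^4 + 0.256299999999999*h^3 + 3.1372*h^2 - 3.9666*h + 3.135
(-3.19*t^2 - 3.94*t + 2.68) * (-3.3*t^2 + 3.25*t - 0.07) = 10.527*t^4 + 2.6345*t^3 - 21.4257*t^2 + 8.9858*t - 0.1876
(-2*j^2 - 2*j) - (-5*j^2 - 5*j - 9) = 3*j^2 + 3*j + 9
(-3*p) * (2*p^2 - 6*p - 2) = -6*p^3 + 18*p^2 + 6*p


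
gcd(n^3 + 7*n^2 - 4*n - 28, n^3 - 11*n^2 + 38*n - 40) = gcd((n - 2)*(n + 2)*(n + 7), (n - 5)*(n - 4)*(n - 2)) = n - 2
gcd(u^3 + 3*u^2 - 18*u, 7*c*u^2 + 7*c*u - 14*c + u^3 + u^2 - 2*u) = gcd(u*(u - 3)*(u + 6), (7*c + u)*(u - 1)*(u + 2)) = 1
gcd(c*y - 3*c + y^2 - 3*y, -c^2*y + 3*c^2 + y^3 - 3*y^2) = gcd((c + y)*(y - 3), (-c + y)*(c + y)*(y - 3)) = c*y - 3*c + y^2 - 3*y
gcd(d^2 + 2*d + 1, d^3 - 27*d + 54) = 1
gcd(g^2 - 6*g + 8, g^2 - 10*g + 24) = g - 4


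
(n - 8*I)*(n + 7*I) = n^2 - I*n + 56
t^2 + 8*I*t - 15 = (t + 3*I)*(t + 5*I)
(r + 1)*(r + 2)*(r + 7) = r^3 + 10*r^2 + 23*r + 14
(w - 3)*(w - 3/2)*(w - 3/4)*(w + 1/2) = w^4 - 19*w^3/4 + 21*w^2/4 + 9*w/16 - 27/16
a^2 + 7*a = a*(a + 7)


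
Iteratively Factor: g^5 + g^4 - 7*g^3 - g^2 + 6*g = (g)*(g^4 + g^3 - 7*g^2 - g + 6) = g*(g - 1)*(g^3 + 2*g^2 - 5*g - 6) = g*(g - 2)*(g - 1)*(g^2 + 4*g + 3) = g*(g - 2)*(g - 1)*(g + 1)*(g + 3)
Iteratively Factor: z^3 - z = (z + 1)*(z^2 - z) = (z - 1)*(z + 1)*(z)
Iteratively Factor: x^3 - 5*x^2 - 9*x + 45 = (x - 3)*(x^2 - 2*x - 15) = (x - 3)*(x + 3)*(x - 5)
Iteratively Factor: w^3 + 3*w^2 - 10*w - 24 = (w + 4)*(w^2 - w - 6) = (w - 3)*(w + 4)*(w + 2)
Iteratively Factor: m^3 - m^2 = (m - 1)*(m^2) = m*(m - 1)*(m)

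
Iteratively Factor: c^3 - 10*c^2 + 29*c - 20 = (c - 1)*(c^2 - 9*c + 20) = (c - 5)*(c - 1)*(c - 4)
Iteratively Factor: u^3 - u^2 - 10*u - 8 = (u + 1)*(u^2 - 2*u - 8) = (u + 1)*(u + 2)*(u - 4)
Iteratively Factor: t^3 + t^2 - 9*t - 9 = (t + 1)*(t^2 - 9) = (t + 1)*(t + 3)*(t - 3)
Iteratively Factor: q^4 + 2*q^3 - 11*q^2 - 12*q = (q + 1)*(q^3 + q^2 - 12*q) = q*(q + 1)*(q^2 + q - 12) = q*(q + 1)*(q + 4)*(q - 3)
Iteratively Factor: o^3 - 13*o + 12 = (o + 4)*(o^2 - 4*o + 3) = (o - 3)*(o + 4)*(o - 1)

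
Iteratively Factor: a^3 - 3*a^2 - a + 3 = (a - 3)*(a^2 - 1) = (a - 3)*(a + 1)*(a - 1)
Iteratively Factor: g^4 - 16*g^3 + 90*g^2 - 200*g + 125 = (g - 1)*(g^3 - 15*g^2 + 75*g - 125) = (g - 5)*(g - 1)*(g^2 - 10*g + 25) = (g - 5)^2*(g - 1)*(g - 5)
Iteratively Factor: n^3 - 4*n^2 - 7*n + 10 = (n + 2)*(n^2 - 6*n + 5) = (n - 1)*(n + 2)*(n - 5)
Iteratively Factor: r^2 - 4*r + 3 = (r - 3)*(r - 1)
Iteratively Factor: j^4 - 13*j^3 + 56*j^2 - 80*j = (j - 4)*(j^3 - 9*j^2 + 20*j) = (j - 4)^2*(j^2 - 5*j) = (j - 5)*(j - 4)^2*(j)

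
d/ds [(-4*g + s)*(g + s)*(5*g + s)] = -19*g^2 + 4*g*s + 3*s^2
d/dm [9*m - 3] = 9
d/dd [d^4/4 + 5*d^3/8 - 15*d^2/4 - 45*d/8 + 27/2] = d^3 + 15*d^2/8 - 15*d/2 - 45/8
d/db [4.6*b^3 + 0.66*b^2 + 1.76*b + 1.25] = 13.8*b^2 + 1.32*b + 1.76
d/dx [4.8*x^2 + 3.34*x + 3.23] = 9.6*x + 3.34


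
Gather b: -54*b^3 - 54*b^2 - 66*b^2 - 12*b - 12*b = -54*b^3 - 120*b^2 - 24*b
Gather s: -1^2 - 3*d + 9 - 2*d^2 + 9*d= -2*d^2 + 6*d + 8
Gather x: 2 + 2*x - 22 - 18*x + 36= 16 - 16*x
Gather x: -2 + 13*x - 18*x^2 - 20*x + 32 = -18*x^2 - 7*x + 30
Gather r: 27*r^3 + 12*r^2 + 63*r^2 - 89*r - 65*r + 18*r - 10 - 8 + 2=27*r^3 + 75*r^2 - 136*r - 16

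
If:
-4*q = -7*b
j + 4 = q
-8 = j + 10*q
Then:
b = -16/77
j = -48/11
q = -4/11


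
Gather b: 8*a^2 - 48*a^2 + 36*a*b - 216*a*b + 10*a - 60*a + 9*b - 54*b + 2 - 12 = -40*a^2 - 50*a + b*(-180*a - 45) - 10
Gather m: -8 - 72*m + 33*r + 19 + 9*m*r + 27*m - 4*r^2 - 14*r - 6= m*(9*r - 45) - 4*r^2 + 19*r + 5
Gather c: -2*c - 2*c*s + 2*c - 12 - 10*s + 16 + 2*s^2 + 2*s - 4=-2*c*s + 2*s^2 - 8*s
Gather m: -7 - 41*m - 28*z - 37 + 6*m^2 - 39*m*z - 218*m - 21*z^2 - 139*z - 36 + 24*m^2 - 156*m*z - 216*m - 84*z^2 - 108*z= 30*m^2 + m*(-195*z - 475) - 105*z^2 - 275*z - 80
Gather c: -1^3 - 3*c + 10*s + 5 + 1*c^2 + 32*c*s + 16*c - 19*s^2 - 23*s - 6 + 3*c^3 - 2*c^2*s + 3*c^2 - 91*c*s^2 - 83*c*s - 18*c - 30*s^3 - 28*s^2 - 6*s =3*c^3 + c^2*(4 - 2*s) + c*(-91*s^2 - 51*s - 5) - 30*s^3 - 47*s^2 - 19*s - 2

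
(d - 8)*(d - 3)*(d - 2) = d^3 - 13*d^2 + 46*d - 48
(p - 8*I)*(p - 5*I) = p^2 - 13*I*p - 40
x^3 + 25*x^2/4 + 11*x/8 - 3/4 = (x - 1/4)*(x + 1/2)*(x + 6)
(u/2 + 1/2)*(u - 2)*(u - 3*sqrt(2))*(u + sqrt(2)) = u^4/2 - sqrt(2)*u^3 - u^3/2 - 4*u^2 + sqrt(2)*u^2 + 2*sqrt(2)*u + 3*u + 6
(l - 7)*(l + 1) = l^2 - 6*l - 7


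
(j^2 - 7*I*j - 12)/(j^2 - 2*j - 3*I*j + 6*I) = (j - 4*I)/(j - 2)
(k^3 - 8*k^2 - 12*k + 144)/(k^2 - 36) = (k^2 - 2*k - 24)/(k + 6)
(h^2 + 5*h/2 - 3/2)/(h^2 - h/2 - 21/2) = (2*h - 1)/(2*h - 7)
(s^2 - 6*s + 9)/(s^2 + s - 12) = (s - 3)/(s + 4)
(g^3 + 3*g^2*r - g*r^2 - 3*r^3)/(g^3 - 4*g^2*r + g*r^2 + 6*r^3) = (g^2 + 2*g*r - 3*r^2)/(g^2 - 5*g*r + 6*r^2)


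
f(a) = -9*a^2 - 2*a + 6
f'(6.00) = -110.00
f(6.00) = -330.00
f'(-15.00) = 268.00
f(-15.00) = -1989.00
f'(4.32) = -79.76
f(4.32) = -170.60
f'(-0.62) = 9.16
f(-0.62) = 3.78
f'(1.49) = -28.82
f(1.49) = -16.96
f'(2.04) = -38.72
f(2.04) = -35.53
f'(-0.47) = 6.46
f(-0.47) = 4.95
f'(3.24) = -60.32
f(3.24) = -94.96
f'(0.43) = -9.74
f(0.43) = 3.48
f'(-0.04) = -1.28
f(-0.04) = 6.07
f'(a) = -18*a - 2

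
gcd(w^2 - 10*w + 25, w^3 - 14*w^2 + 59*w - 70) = w - 5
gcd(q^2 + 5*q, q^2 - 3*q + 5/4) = 1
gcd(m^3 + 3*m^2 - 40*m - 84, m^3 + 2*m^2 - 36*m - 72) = m^2 - 4*m - 12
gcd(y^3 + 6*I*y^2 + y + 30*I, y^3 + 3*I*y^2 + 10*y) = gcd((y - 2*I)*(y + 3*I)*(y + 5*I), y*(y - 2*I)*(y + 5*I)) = y^2 + 3*I*y + 10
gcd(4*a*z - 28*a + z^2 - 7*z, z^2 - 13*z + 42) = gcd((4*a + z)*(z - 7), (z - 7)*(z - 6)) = z - 7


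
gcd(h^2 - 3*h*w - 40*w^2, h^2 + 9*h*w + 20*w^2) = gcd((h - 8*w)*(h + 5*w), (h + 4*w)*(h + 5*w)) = h + 5*w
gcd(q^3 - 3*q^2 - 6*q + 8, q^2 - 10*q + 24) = q - 4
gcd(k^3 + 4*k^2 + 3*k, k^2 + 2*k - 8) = 1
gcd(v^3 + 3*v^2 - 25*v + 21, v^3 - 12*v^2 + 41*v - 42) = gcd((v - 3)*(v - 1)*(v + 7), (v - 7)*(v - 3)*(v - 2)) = v - 3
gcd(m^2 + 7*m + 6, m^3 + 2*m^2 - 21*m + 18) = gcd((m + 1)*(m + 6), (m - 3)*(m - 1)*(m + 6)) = m + 6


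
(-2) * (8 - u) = 2*u - 16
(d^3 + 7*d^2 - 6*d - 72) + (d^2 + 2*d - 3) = d^3 + 8*d^2 - 4*d - 75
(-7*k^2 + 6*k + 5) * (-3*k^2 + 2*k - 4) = 21*k^4 - 32*k^3 + 25*k^2 - 14*k - 20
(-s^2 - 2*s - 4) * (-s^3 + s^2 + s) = s^5 + s^4 + s^3 - 6*s^2 - 4*s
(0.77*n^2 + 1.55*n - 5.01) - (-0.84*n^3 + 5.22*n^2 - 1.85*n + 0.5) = 0.84*n^3 - 4.45*n^2 + 3.4*n - 5.51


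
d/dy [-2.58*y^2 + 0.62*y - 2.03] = 0.62 - 5.16*y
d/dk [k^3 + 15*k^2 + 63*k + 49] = 3*k^2 + 30*k + 63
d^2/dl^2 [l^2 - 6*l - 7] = 2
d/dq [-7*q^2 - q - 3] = -14*q - 1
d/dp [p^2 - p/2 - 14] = 2*p - 1/2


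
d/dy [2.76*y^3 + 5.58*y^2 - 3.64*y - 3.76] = 8.28*y^2 + 11.16*y - 3.64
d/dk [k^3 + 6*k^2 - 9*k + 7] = 3*k^2 + 12*k - 9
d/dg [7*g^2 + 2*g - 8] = 14*g + 2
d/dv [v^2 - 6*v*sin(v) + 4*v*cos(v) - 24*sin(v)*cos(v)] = -4*v*sin(v) - 6*v*cos(v) + 2*v - 6*sin(v) + 4*cos(v) - 24*cos(2*v)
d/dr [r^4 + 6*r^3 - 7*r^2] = 2*r*(2*r^2 + 9*r - 7)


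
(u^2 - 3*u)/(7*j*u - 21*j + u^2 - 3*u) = u/(7*j + u)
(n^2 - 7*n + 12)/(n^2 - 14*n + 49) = (n^2 - 7*n + 12)/(n^2 - 14*n + 49)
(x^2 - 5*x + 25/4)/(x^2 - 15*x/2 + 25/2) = (x - 5/2)/(x - 5)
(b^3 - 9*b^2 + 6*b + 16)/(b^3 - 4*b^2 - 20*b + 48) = (b^2 - 7*b - 8)/(b^2 - 2*b - 24)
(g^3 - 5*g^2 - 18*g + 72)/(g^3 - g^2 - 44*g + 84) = (g^2 + g - 12)/(g^2 + 5*g - 14)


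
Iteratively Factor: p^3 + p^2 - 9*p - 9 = (p + 3)*(p^2 - 2*p - 3) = (p - 3)*(p + 3)*(p + 1)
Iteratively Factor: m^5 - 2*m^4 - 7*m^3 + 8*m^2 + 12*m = (m)*(m^4 - 2*m^3 - 7*m^2 + 8*m + 12) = m*(m - 3)*(m^3 + m^2 - 4*m - 4) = m*(m - 3)*(m + 1)*(m^2 - 4) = m*(m - 3)*(m - 2)*(m + 1)*(m + 2)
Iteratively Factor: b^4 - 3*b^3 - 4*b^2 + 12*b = (b)*(b^3 - 3*b^2 - 4*b + 12) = b*(b + 2)*(b^2 - 5*b + 6) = b*(b - 3)*(b + 2)*(b - 2)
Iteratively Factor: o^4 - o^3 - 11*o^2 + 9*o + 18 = (o + 3)*(o^3 - 4*o^2 + o + 6) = (o - 3)*(o + 3)*(o^2 - o - 2) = (o - 3)*(o - 2)*(o + 3)*(o + 1)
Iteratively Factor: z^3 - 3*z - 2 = (z - 2)*(z^2 + 2*z + 1) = (z - 2)*(z + 1)*(z + 1)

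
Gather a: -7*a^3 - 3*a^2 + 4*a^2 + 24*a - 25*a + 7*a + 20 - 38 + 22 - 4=-7*a^3 + a^2 + 6*a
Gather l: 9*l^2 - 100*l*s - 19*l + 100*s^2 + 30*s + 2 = 9*l^2 + l*(-100*s - 19) + 100*s^2 + 30*s + 2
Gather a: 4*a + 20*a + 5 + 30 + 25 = 24*a + 60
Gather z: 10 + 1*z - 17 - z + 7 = 0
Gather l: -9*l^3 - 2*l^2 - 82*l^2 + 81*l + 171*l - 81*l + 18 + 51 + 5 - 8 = -9*l^3 - 84*l^2 + 171*l + 66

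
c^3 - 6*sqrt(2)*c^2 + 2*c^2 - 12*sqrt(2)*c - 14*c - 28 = (c + 2)*(c - 7*sqrt(2))*(c + sqrt(2))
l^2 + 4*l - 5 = (l - 1)*(l + 5)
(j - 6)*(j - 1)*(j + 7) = j^3 - 43*j + 42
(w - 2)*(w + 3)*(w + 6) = w^3 + 7*w^2 - 36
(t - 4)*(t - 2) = t^2 - 6*t + 8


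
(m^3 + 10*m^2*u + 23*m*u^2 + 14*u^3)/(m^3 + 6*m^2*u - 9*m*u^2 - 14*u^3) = (-m - 2*u)/(-m + 2*u)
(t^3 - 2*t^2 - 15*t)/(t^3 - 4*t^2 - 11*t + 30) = t/(t - 2)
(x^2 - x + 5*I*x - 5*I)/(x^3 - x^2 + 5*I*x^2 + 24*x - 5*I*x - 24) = (x + 5*I)/(x^2 + 5*I*x + 24)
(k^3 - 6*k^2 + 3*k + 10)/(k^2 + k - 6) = (k^2 - 4*k - 5)/(k + 3)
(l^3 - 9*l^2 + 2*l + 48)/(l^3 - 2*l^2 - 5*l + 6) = (l - 8)/(l - 1)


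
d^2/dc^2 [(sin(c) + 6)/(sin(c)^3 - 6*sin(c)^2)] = 2*(-2*sin(c) - 18 + 183/sin(c) - 414/sin(c)^2 - 252/sin(c)^3 + 648/sin(c)^4)/(sin(c) - 6)^3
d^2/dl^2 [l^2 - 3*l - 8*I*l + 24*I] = 2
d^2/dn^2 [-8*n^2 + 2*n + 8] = -16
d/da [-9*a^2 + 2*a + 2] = 2 - 18*a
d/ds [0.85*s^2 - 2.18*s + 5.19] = 1.7*s - 2.18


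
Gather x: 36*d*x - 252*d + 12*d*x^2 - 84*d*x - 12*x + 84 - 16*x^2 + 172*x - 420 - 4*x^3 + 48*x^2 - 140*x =-252*d - 4*x^3 + x^2*(12*d + 32) + x*(20 - 48*d) - 336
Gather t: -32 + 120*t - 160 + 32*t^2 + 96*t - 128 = 32*t^2 + 216*t - 320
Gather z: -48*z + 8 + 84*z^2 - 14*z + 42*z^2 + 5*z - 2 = 126*z^2 - 57*z + 6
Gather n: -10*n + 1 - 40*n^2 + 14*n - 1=-40*n^2 + 4*n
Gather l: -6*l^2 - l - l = -6*l^2 - 2*l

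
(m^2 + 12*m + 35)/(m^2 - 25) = (m + 7)/(m - 5)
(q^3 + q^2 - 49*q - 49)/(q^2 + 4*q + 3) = (q^2 - 49)/(q + 3)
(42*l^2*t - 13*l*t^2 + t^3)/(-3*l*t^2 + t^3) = (-42*l^2 + 13*l*t - t^2)/(t*(3*l - t))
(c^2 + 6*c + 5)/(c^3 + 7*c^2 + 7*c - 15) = (c + 1)/(c^2 + 2*c - 3)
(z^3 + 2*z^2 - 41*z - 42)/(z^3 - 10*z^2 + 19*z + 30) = (z + 7)/(z - 5)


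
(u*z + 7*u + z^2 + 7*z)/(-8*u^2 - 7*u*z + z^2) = (z + 7)/(-8*u + z)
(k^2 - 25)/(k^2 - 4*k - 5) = (k + 5)/(k + 1)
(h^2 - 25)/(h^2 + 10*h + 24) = (h^2 - 25)/(h^2 + 10*h + 24)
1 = 1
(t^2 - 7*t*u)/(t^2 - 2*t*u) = (t - 7*u)/(t - 2*u)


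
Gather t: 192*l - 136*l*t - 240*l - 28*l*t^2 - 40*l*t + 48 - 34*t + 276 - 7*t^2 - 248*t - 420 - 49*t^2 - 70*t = -48*l + t^2*(-28*l - 56) + t*(-176*l - 352) - 96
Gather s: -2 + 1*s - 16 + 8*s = 9*s - 18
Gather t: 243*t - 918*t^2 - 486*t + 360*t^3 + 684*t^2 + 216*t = 360*t^3 - 234*t^2 - 27*t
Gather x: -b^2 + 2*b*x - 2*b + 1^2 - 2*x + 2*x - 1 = -b^2 + 2*b*x - 2*b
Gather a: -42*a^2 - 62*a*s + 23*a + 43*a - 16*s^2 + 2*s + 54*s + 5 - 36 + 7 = -42*a^2 + a*(66 - 62*s) - 16*s^2 + 56*s - 24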